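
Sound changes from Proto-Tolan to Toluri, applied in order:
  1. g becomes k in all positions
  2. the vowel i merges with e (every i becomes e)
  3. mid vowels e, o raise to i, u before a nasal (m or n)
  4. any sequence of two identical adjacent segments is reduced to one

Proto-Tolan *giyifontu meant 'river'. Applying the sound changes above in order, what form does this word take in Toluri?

Toluri: *giyifontu > kiyifontu > keyefontu > keyefuntu  (by unconditioned shift, vowel merger, pre-nasal raising)

keyefuntu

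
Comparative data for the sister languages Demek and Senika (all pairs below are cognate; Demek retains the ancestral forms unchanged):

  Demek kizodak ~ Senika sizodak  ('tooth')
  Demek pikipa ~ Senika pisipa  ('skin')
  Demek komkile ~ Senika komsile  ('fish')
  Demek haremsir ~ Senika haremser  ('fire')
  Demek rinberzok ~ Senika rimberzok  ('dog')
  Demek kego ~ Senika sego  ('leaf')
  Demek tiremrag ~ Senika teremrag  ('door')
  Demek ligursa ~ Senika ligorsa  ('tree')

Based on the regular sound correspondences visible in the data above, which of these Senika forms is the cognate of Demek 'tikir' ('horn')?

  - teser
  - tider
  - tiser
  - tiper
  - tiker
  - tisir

tiser

pikipa ~ pisipa — Demek k corresponds to Senika s between vowels (before a front vowel).
haremsir ~ haremser, tiremrag ~ teremrag — Demek i corresponds to Senika e after a consonant, before r.
Applying these to Demek 'tikir':
  tikir → tisir   (k→s between vowels (before a front vowel))
  tisir → tiser   (i→e after a consonant, before r)
So the Senika cognate is 'tiser'.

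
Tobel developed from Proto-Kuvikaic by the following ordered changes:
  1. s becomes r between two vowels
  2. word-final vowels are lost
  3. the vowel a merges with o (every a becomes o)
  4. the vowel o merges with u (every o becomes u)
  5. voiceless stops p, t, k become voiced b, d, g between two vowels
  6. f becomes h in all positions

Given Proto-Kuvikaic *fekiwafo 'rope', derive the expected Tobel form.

hegiwuh

Tobel: *fekiwafo > fekiwaf > fekiwof > fekiwuf > fegiwuf > hegiwuh  (by apocope, vowel merger, vowel merger, intervocalic voicing, unconditioned shift)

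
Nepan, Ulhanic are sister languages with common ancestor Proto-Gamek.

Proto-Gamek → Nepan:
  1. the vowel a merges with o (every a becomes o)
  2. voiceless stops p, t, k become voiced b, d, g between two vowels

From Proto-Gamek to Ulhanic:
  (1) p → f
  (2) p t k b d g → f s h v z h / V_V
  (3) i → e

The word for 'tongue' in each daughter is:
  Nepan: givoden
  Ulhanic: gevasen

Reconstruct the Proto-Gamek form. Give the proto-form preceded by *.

*givaten

Position 2: Nepan has i, Ulhanic has e. Nepan preserves i here (none of its changes turn any other segment into i), so the proto-segment is *i.
Position 5: Nepan has d, Ulhanic has s. Taking the neighbouring segments as reconstructed: Nepan d could go back to *t or *d; Ulhanic s could go back to *t or *s — the one source consistent with every daughter is *t.
Position 4: Nepan has o, Ulhanic has a. Ulhanic preserves a here (none of its changes turn any other segment into a), so the proto-segment is *a.
Continuing position by position gives *givaten; check it forward:
Nepan: *givaten > givoten > givoden  (by vowel merger, intervocalic voicing)
Ulhanic: *givaten > givasen > gevasen  (by intervocalic lenition, vowel merger)
No other proto-form is consistent with every reflex, so the reconstruction is *givaten.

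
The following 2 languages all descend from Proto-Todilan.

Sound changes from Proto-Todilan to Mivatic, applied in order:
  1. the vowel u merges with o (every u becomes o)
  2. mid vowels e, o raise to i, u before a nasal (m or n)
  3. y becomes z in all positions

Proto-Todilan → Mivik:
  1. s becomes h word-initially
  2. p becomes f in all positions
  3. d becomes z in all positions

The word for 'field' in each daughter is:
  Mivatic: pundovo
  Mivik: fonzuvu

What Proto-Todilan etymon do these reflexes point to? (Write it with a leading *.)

*ponduvu

Position 2: Mivatic has u, Mivik has o. Mivik preserves o here (none of its changes turn any other segment into o), so the proto-segment is *o.
Position 7: Mivatic has o, Mivik has u. Mivik preserves u here (none of its changes turn any other segment into u), so the proto-segment is *u.
Verify the candidate proto-form against each daughter:
Mivatic: *ponduvu > pondovo > pundovo  (by vowel merger, pre-nasal raising)
Mivik: *ponduvu
  ponduvu (rule 1 does not apply)
  ponduvu → fonduvu   [unconditioned shift]
  fonduvu → fonzuvu   [unconditioned shift]
  giving Mivik fonzuvu.
Only *ponduvu yields all of Mivatic pundovo, Mivik fonzuvu.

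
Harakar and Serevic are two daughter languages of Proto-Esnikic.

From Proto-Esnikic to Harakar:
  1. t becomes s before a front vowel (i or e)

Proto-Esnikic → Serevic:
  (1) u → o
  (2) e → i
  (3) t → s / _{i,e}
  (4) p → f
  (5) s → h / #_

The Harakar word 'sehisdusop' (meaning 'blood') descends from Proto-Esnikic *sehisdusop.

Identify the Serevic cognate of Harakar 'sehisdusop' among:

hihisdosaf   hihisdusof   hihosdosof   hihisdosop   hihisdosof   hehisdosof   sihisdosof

Serevic: start from *sehisdusop.
  rule 1 (vowel merger): sehisdusop → sehisdosop
  rule 2 (vowel merger): sehisdosop → sihisdosop
  rule 3: no change — sihisdosop
  rule 4 (unconditioned shift): sihisdosop → sihisdosof
  rule 5 (debuccalisation): sihisdosof → hihisdosof
  ⇒ Serevic hihisdosof
Among the options, 'hihisdosof' alone shows every Serevic change applied in order.

hihisdosof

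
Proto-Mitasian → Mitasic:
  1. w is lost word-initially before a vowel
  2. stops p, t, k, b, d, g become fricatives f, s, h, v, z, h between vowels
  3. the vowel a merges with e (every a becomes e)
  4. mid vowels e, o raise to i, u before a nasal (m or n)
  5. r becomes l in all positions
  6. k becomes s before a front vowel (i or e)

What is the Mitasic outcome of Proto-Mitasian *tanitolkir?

Mitasic: *tanitolkir
  tanitolkir (rule 1 does not apply)
  tanitolkir → tanisolkir   [intervocalic lenition]
  tanisolkir → tenisolkir   [vowel merger]
  tenisolkir → tinisolkir   [pre-nasal raising]
  tinisolkir → tinisolkil   [unconditioned shift]
  tinisolkil → tinisolsil   [palatalisation]
  giving Mitasic tinisolsil.

tinisolsil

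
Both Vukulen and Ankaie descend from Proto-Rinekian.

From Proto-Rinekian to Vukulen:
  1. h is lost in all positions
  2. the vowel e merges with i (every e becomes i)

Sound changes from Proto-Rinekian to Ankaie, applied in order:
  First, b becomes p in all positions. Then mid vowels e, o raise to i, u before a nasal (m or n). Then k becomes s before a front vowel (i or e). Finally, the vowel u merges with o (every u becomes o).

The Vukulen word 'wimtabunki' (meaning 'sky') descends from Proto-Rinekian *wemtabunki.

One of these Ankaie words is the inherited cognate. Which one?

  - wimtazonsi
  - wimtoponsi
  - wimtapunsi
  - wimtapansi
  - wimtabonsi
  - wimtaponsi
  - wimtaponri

Ankaie: *wemtabunki
  wemtabunki → wemtapunki   [unconditioned shift]
  wemtapunki → wimtapunki   [pre-nasal raising]
  wimtapunki → wimtapunsi   [palatalisation]
  wimtapunsi → wimtaponsi   [vowel merger]
  giving Ankaie wimtaponsi.
The other candidates each miss or misapply at least one Ankaie change.

wimtaponsi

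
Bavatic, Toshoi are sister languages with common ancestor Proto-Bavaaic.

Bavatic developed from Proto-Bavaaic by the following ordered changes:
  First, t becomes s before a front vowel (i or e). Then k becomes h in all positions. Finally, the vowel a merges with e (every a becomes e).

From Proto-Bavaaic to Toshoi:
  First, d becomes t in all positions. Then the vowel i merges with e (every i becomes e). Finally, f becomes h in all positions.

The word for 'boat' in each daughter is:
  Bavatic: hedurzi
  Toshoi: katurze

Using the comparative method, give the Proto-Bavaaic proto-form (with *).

Position 7: Bavatic has i, Toshoi has e. Bavatic preserves i here (none of its changes turn any other segment into i), so the proto-segment is *i.
Position 2: Bavatic has e, Toshoi has a. Toshoi preserves a here (none of its changes turn any other segment into a), so the proto-segment is *a.
Position 1: Bavatic has h, Toshoi has k. Toshoi preserves k here (none of its changes turn any other segment into k), so the proto-segment is *k.
Continuing position by position gives *kadurzi; check it forward:
Bavatic: start from *kadurzi.
  rule 1: no change — kadurzi
  rule 2 (unconditioned shift): kadurzi → hadurzi
  rule 3 (vowel merger): hadurzi → hedurzi
  ⇒ Bavatic hedurzi
Toshoi: start from *kadurzi.
  rule 1 (unconditioned shift): kadurzi → katurzi
  rule 2 (vowel merger): katurzi → katurze
  rule 3: no change — katurze
  ⇒ Toshoi katurze
Only *kadurzi yields all of Bavatic hedurzi, Toshoi katurze.

*kadurzi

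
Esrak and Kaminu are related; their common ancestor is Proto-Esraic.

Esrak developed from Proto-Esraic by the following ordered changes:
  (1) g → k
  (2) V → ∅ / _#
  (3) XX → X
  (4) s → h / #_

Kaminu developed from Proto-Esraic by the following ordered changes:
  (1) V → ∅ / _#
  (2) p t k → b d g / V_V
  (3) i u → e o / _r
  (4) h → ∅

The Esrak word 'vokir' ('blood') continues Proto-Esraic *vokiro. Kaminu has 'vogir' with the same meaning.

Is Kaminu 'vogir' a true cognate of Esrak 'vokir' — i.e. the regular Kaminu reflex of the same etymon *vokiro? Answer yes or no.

Derive the expected Kaminu reflex of *vokiro:
Kaminu: *vokiro
  vokiro → vokir   [apocope]
  vokir → vogir   [intervocalic voicing]
  vogir → voger   [pre-rhotic lowering]
  voger (rule 4 does not apply)
  giving Kaminu voger.
The regular Kaminu reflex would be 'voger', but the attested form is 'vogir'. The correspondence is irregular, so they are not cognates (the Kaminu form has a different source).

no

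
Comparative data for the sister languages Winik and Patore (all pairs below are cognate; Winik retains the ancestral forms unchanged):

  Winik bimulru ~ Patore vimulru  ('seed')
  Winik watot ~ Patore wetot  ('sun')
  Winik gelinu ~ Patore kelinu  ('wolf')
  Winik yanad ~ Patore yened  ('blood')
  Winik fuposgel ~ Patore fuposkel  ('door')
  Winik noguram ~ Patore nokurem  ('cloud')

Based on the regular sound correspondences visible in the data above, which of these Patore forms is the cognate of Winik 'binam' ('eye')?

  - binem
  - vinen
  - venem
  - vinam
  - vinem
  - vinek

bimulru ~ vimulru — Winik b corresponds to Patore v word-initially before a front vowel.
noguram ~ nokurem — Winik a corresponds to Patore e after a consonant, before a nasal.
Applying these to Winik 'binam':
  binam → vinam   (b→v word-initially before a front vowel)
  vinam → vinem   (a→e after a consonant, before a nasal)
So the Patore cognate is 'vinem'.

vinem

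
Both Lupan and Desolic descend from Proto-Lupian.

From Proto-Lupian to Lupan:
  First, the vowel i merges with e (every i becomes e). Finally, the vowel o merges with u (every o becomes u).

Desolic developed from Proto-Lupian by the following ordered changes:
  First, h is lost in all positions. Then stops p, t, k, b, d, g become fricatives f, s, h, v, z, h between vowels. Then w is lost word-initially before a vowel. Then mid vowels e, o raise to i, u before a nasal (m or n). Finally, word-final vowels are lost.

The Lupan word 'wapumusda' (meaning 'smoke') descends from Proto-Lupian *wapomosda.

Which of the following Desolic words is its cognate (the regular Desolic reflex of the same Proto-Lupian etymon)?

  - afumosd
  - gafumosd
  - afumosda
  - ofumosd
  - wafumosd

afumosd

Desolic: *wapomosda
  wapomosda (rule 1 does not apply)
  wapomosda → wafomosda   [intervocalic lenition]
  wafomosda → afomosda   [glide loss]
  afomosda → afumosda   [pre-nasal raising]
  afumosda → afumosd   [apocope]
  giving Desolic afumosd.
Only 'afumosd' matches the regular Desolic development of *wapomosda.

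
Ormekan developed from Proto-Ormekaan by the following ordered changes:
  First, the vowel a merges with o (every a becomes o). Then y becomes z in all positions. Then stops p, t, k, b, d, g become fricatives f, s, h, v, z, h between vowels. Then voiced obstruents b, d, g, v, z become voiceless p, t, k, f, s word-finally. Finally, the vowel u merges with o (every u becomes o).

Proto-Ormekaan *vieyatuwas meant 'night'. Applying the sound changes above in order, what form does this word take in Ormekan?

Ormekan: *vieyatuwas > vieyotuwos > viezotuwos > viezosuwos > viezosowos  (by vowel merger, unconditioned shift, intervocalic lenition, vowel merger)

viezosowos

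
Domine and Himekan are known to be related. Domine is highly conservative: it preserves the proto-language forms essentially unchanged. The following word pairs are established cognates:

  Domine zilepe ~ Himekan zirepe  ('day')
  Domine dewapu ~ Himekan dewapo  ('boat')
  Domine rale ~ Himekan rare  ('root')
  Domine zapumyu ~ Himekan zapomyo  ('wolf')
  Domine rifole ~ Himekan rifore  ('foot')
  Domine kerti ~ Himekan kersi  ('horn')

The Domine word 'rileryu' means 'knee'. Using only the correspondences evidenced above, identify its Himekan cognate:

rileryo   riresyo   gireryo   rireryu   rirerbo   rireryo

zilepe ~ zirepe, rale ~ rare — Domine l corresponds to Himekan r between vowels (before a front vowel).
dewapu ~ dewapo, zapumyu ~ zapomyo — Domine u corresponds to Himekan o word-finally.
Applying these to Domine 'rileryu':
  rileryu → rireryu   (l→r between vowels (before a front vowel))
  rireryu → rireryo   (u→o word-finally)
So the Himekan cognate is 'rireryo'.

rireryo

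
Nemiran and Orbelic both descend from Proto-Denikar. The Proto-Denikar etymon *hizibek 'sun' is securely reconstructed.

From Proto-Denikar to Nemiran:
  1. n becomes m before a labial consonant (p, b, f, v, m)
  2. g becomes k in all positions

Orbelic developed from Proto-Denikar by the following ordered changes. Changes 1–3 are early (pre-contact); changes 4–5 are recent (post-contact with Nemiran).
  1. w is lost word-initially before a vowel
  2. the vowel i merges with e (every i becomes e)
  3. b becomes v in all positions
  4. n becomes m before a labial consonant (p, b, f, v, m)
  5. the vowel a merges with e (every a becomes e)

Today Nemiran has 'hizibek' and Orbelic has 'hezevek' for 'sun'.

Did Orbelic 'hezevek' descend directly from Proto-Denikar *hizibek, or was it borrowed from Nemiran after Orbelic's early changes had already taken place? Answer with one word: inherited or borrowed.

If inherited, *hizibek would pass through all of Orbelic's changes:
Orbelic: *hizibek > hezebek > hezevek  (by vowel merger, unconditioned shift)
If borrowed from Nemiran 'hizibek' after the early changes, it would undergo only the recent ones:
  rule 4 (nasal place assimilation): no change (hizibek)
  rule 5 (vowel merger): no change (hizibek)
  ⇒ as a loan: hizibek
Orbelic 'hezevek' matches the inherited outcome exactly, so it is an inherited cognate, not a loan.

inherited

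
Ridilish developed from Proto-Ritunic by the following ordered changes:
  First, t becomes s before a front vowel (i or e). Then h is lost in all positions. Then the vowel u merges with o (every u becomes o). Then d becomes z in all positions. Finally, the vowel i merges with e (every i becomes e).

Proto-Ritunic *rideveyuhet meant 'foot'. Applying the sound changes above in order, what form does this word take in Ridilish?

Ridilish: *rideveyuhet
  rideveyuhet (rule 1 does not apply)
  rideveyuhet → rideveyuet   [h-loss]
  rideveyuet → rideveyoet   [vowel merger]
  rideveyoet → rizeveyoet   [unconditioned shift]
  rizeveyoet → rezeveyoet   [vowel merger]
  giving Ridilish rezeveyoet.

rezeveyoet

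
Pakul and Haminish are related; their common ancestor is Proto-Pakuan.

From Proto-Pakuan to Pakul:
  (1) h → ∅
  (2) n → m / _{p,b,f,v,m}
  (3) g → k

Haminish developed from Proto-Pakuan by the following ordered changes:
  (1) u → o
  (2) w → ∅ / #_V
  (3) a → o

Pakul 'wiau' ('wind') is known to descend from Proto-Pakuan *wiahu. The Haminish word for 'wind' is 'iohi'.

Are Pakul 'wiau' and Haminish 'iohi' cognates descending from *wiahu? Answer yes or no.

no

Derive the expected Haminish reflex of *wiahu:
Haminish: *wiahu
  wiahu → wiaho   [vowel merger]
  wiaho → iaho   [glide loss]
  iaho → ioho   [vowel merger]
  giving Haminish ioho.
The regular Haminish reflex would be 'ioho', but the attested form is 'iohi'. The correspondence is irregular, so they are not cognates (the Haminish form has a different source).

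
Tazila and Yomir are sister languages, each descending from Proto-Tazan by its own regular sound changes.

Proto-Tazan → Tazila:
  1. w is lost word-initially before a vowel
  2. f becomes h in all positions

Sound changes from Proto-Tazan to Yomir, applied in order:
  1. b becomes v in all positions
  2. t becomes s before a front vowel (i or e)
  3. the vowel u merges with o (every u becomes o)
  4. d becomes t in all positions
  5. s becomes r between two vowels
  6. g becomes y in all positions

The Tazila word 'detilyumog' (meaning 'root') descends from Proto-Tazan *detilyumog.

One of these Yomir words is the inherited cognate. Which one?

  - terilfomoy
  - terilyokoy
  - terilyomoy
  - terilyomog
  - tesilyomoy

Yomir: *detilyumog > desilyumog > desilyomog > tesilyomog > terilyomog > terilyomoy  (by palatalisation, vowel merger, unconditioned shift, rhotacism, unconditioned shift)

terilyomoy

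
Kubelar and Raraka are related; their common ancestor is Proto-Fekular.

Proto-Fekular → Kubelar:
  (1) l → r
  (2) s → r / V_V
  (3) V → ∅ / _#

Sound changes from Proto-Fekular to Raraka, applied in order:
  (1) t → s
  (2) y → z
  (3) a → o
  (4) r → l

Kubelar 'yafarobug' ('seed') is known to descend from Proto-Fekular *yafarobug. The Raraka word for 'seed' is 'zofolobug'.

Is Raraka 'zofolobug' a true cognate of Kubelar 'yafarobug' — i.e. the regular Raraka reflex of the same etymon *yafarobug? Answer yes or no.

yes

Derive the expected Raraka reflex of *yafarobug:
Raraka: *yafarobug
  yafarobug (rule 1 does not apply)
  yafarobug → zafarobug   [unconditioned shift]
  zafarobug → zoforobug   [vowel merger]
  zoforobug → zofolobug   [unconditioned shift]
  giving Raraka zofolobug.
Raraka 'zofolobug' matches the regular reflex exactly, so the pair is cognate.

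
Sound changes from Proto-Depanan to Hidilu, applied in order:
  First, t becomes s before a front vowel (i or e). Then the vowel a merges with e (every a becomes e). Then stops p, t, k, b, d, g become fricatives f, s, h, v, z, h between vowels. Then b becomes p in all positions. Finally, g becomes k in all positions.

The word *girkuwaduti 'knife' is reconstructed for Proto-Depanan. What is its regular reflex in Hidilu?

kirkuwezusi

Hidilu: *girkuwaduti > girkuwadusi > girkuwedusi > girkuwezusi > kirkuwezusi  (by palatalisation, vowel merger, intervocalic lenition, unconditioned shift)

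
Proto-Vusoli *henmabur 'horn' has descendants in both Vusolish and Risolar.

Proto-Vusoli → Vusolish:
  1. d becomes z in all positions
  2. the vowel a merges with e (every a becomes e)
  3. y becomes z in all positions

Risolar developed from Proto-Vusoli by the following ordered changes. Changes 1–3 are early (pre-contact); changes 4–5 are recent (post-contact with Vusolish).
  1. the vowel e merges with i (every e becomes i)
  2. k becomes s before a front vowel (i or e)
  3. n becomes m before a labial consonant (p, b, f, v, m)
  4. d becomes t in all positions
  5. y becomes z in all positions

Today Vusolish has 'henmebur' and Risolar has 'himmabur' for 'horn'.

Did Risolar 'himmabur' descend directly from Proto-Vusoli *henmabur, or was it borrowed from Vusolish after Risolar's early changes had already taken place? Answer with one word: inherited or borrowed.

If inherited, *henmabur would pass through all of Risolar's changes:
Risolar: *henmabur > hinmabur > himmabur  (by vowel merger, nasal place assimilation)
If borrowed from Vusolish 'henmebur' after the early changes, it would undergo only the recent ones:
  rule 4 (unconditioned shift): no change (henmebur)
  rule 5 (unconditioned shift): no change (henmebur)
  ⇒ as a loan: henmebur
Risolar 'himmabur' matches the inherited outcome exactly, so it is an inherited cognate, not a loan.

inherited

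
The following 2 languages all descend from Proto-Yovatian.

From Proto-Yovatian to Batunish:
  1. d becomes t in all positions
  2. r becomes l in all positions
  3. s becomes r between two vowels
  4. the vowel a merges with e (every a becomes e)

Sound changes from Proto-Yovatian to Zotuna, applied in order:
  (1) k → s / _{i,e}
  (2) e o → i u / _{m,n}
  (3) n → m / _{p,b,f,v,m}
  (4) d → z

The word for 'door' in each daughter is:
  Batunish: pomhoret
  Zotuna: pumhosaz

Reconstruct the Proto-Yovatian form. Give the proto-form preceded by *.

*pomhosad

Position 8: Batunish has t, Zotuna has z. Taking the neighbouring segments as reconstructed: Batunish t could go back to *t or *d; Zotuna z could go back to *d or *z — the one source consistent with every daughter is *d.
Position 7: Batunish has e, Zotuna has a. Zotuna preserves a here (none of its changes turn any other segment into a), so the proto-segment is *a.
Position 2: Batunish has o, Zotuna has u. Batunish preserves o here (none of its changes turn any other segment into o), so the proto-segment is *o.
Verify the candidate proto-form against each daughter:
Batunish: *pomhosad > pomhosat > pomhorat > pomhoret  (by unconditioned shift, rhotacism, vowel merger)
Zotuna: *pomhosad
  pomhosad (rule 1 does not apply)
  pomhosad → pumhosad   [pre-nasal raising]
  pumhosad (rule 3 does not apply)
  pumhosad → pumhosaz   [unconditioned shift]
  giving Zotuna pumhosaz.
No other proto-form is consistent with every reflex, so the reconstruction is *pomhosad.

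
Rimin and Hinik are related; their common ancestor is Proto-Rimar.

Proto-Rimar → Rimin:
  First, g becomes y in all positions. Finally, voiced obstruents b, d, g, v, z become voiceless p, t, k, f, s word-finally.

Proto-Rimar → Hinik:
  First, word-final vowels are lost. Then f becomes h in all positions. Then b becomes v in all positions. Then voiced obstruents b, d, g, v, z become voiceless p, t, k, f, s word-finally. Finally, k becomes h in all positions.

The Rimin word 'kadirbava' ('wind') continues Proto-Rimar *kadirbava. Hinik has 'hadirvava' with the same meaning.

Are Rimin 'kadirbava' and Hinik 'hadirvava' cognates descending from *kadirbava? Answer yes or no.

Derive the expected Hinik reflex of *kadirbava:
Hinik: *kadirbava > kadirbav > kadirvav > kadirvaf > hadirvaf  (by apocope, unconditioned shift, final devoicing, unconditioned shift)
The regular Hinik reflex would be 'hadirvaf', but the attested form is 'hadirvava'. The correspondence is irregular, so they are not cognates (the Hinik form has a different source).

no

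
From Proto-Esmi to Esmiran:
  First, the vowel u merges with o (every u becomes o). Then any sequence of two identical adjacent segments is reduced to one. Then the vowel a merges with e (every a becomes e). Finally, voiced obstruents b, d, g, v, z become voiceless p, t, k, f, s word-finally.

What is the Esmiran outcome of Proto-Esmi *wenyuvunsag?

Esmiran: start from *wenyuvunsag.
  rule 1 (vowel merger): wenyuvunsag → wenyovonsag
  rule 2: no change — wenyovonsag
  rule 3 (vowel merger): wenyovonsag → wenyovonseg
  rule 4 (final devoicing): wenyovonseg → wenyovonsek
  ⇒ Esmiran wenyovonsek

wenyovonsek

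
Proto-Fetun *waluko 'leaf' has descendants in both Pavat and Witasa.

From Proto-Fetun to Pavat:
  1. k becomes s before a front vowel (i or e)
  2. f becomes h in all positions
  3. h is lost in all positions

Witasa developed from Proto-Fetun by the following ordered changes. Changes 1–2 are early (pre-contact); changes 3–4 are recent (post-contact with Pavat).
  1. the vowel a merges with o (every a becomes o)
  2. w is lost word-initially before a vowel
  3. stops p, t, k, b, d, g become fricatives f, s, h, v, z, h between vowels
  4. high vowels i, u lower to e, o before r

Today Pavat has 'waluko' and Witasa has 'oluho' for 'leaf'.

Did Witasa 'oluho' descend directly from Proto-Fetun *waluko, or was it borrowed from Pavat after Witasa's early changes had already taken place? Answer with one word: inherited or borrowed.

If inherited, *waluko would pass through all of Witasa's changes:
Witasa: *waluko
  waluko → woluko   [vowel merger]
  woluko → oluko   [glide loss]
  oluko → oluho   [intervocalic lenition]
  oluho (rule 4 does not apply)
  giving Witasa oluho.
If borrowed from Pavat 'waluko' after the early changes, it would undergo only the recent ones:
  rule 3 (intervocalic lenition): waluko → waluho
  rule 4 (pre-rhotic lowering): no change (waluho)
  ⇒ as a loan: waluho
Witasa 'oluho' matches the inherited outcome exactly, so it is an inherited cognate, not a loan.

inherited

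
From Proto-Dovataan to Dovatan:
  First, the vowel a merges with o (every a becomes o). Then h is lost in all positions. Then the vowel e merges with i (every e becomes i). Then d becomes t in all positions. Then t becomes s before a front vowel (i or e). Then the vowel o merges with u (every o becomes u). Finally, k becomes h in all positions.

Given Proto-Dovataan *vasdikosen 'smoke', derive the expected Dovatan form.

vussihusin

Dovatan: *vasdikosen
  vasdikosen → vosdikosen   [vowel merger]
  vosdikosen (rule 2 does not apply)
  vosdikosen → vosdikosin   [vowel merger]
  vosdikosin → vostikosin   [unconditioned shift]
  vostikosin → vossikosin   [palatalisation]
  vossikosin → vussikusin   [vowel merger]
  vussikusin → vussihusin   [unconditioned shift]
  giving Dovatan vussihusin.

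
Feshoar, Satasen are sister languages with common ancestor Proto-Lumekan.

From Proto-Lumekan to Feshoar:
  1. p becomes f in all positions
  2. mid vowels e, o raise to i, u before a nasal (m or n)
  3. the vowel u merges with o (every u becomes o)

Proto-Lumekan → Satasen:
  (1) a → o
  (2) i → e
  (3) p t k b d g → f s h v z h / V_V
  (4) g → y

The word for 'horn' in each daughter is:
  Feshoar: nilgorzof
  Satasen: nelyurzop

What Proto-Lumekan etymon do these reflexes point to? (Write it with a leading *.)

Position 4: Feshoar has g, Satasen has y. Feshoar preserves g here (none of its changes turn any other segment into g), so the proto-segment is *g.
Position 5: Feshoar has o, Satasen has u. Satasen preserves u here (none of its changes turn any other segment into u), so the proto-segment is *u.
Position 2: Feshoar has i, Satasen has e. Taking the neighbouring segments as reconstructed: Feshoar i can only go back to *i; Satasen e could go back to *e or *i — the one source consistent with every daughter is *i.
Verify the candidate proto-form against each daughter:
Feshoar: *nilgurzop
  nilgurzop → nilgurzof   [unconditioned shift]
  nilgurzof (rule 2 does not apply)
  nilgurzof → nilgorzof   [vowel merger]
  giving Feshoar nilgorzof.
Satasen: *nilgurzop
  nilgurzop (rule 1 does not apply)
  nilgurzop → nelgurzop   [vowel merger]
  nelgurzop (rule 3 does not apply)
  nelgurzop → nelyurzop   [unconditioned shift]
  giving Satasen nelyurzop.
No other proto-form is consistent with every reflex, so the reconstruction is *nilgurzop.

*nilgurzop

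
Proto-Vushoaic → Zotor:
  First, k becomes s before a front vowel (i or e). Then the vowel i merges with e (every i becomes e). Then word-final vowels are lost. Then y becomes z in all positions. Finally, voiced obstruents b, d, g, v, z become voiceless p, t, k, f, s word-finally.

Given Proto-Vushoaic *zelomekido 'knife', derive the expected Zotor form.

zelomeset

Zotor: *zelomekido
  zelomekido → zelomesido   [palatalisation]
  zelomesido → zelomesedo   [vowel merger]
  zelomesedo → zelomesed   [apocope]
  zelomesed (rule 4 does not apply)
  zelomesed → zelomeset   [final devoicing]
  giving Zotor zelomeset.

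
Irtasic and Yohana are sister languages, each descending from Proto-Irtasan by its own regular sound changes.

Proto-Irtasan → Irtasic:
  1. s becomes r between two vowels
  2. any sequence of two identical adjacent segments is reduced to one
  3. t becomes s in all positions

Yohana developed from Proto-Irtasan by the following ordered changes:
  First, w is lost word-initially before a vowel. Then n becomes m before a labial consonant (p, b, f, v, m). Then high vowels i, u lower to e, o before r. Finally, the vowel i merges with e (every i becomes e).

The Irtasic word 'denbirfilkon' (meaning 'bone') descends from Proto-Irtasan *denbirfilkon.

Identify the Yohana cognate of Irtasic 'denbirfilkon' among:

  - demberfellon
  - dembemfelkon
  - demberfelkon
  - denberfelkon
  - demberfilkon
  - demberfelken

demberfelkon

Yohana: *denbirfilkon
  denbirfilkon (rule 1 does not apply)
  denbirfilkon → dembirfilkon   [nasal place assimilation]
  dembirfilkon → demberfilkon   [pre-rhotic lowering]
  demberfilkon → demberfelkon   [vowel merger]
  giving Yohana demberfelkon.
The other candidates each miss or misapply at least one Yohana change.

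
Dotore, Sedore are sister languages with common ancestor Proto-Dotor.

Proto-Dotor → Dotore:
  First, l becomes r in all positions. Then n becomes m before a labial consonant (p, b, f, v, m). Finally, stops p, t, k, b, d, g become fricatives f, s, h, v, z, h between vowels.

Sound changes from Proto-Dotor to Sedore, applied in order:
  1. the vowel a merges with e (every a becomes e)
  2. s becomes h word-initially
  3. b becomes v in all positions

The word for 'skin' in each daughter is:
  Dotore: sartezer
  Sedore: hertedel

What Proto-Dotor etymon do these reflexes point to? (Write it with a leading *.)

*sartedel

Position 2: Dotore has a, Sedore has e. Dotore preserves a here (none of its changes turn any other segment into a), so the proto-segment is *a.
Position 8: Dotore has r, Sedore has l. Sedore preserves l here (none of its changes turn any other segment into l), so the proto-segment is *l.
This points to *sartedel. Verify forward in each daughter:
Dotore: *sartedel > sarteder > sartezer  (by unconditioned shift, intervocalic lenition)
Sedore: start from *sartedel.
  rule 1 (vowel merger): sartedel → sertedel
  rule 2 (debuccalisation): sertedel → hertedel
  rule 3: no change — hertedel
  ⇒ Sedore hertedel
Only *sartedel yields all of Dotore sartezer, Sedore hertedel.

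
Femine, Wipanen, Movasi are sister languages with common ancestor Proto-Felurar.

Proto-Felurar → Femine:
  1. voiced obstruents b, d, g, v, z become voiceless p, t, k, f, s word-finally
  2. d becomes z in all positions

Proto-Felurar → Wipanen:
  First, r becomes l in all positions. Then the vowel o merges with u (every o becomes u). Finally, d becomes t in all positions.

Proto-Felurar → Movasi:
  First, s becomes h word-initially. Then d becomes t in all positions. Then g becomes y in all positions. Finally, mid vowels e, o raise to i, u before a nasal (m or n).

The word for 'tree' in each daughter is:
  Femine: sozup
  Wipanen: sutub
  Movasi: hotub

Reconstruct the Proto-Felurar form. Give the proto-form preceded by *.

*sodub

Position 1: Femine has s, Wipanen has s, Movasi has h. Wipanen preserves s here (none of its changes turn any other segment into s), so the proto-segment is *s.
Position 5: Femine has p, Wipanen has b, Movasi has b. Wipanen preserves b here (none of its changes turn any other segment into b), so the proto-segment is *b.
Position 3: Femine has z, Wipanen has t, Movasi has t. Taking the neighbouring segments as reconstructed: Femine z could go back to *d or *z; Wipanen t could go back to *t or *d; Movasi t could go back to *t or *d — the one source consistent with every daughter is *d.
Continuing position by position gives *sodub; check it forward:
Femine: *sodub
  sodub → sodup   [final devoicing]
  sodup → sozup   [unconditioned shift]
  giving Femine sozup.
Wipanen: start from *sodub.
  rule 1: no change — sodub
  rule 2 (vowel merger): sodub → sudub
  rule 3 (unconditioned shift): sudub → sutub
  ⇒ Wipanen sutub
Movasi: *sodub
  sodub → hodub   [debuccalisation]
  hodub → hotub   [unconditioned shift]
  hotub (rule 3 does not apply)
  hotub (rule 4 does not apply)
  giving Movasi hotub.
No other proto-form is consistent with every reflex, so the reconstruction is *sodub.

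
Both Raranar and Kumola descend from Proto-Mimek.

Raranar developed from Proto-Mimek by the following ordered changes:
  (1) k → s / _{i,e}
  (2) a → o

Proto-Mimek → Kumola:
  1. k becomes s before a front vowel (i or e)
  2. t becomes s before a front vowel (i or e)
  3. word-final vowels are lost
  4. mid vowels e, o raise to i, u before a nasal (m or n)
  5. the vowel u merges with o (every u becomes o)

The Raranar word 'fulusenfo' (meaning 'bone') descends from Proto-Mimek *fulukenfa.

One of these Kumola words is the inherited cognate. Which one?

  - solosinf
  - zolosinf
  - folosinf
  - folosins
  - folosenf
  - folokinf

Kumola: *fulukenfa
  fulukenfa → fulusenfa   [palatalisation]
  fulusenfa (rule 2 does not apply)
  fulusenfa → fulusenf   [apocope]
  fulusenf → fulusinf   [pre-nasal raising]
  fulusinf → folosinf   [vowel merger]
  giving Kumola folosinf.
Only 'folosinf' matches the regular Kumola development of *fulukenfa.

folosinf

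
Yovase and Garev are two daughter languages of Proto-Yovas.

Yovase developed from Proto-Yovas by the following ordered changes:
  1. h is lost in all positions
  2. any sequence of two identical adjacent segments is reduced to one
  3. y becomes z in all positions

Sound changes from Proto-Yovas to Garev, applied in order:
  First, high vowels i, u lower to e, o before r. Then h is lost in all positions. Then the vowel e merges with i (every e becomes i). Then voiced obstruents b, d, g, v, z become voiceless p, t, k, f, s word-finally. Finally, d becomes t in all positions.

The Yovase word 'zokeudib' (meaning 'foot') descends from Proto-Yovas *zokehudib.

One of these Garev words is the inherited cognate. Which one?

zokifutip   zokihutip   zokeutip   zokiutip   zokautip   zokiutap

zokiutip

Garev: start from *zokehudib.
  rule 1: no change — zokehudib
  rule 2 (h-loss): zokehudib → zokeudib
  rule 3 (vowel merger): zokeudib → zokiudib
  rule 4 (final devoicing): zokiudib → zokiudip
  rule 5 (unconditioned shift): zokiudip → zokiutip
  ⇒ Garev zokiutip
The other candidates each miss or misapply at least one Garev change.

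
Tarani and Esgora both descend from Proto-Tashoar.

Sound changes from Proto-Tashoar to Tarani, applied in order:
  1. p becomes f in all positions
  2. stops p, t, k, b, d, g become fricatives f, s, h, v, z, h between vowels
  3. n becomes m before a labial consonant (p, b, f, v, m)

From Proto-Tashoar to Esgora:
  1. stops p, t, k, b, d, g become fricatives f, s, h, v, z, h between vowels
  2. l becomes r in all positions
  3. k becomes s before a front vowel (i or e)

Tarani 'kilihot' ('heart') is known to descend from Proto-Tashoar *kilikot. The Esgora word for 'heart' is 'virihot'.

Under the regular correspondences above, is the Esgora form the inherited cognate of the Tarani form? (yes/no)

no

Derive the expected Esgora reflex of *kilikot:
Esgora: *kilikot
  kilikot → kilihot   [intervocalic lenition]
  kilihot → kirihot   [unconditioned shift]
  kirihot → sirihot   [palatalisation]
  giving Esgora sirihot.
The regular Esgora reflex would be 'sirihot', but the attested form is 'virihot'. The correspondence is irregular, so they are not cognates (the Esgora form has a different source).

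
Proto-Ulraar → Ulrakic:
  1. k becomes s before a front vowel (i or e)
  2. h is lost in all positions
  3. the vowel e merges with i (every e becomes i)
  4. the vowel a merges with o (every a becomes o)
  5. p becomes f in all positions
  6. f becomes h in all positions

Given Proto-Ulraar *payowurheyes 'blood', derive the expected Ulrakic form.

hoyowuriyis

Ulrakic: *payowurheyes
  payowurheyes (rule 1 does not apply)
  payowurheyes → payowureyes   [h-loss]
  payowureyes → payowuriyis   [vowel merger]
  payowuriyis → poyowuriyis   [vowel merger]
  poyowuriyis → foyowuriyis   [unconditioned shift]
  foyowuriyis → hoyowuriyis   [unconditioned shift]
  giving Ulrakic hoyowuriyis.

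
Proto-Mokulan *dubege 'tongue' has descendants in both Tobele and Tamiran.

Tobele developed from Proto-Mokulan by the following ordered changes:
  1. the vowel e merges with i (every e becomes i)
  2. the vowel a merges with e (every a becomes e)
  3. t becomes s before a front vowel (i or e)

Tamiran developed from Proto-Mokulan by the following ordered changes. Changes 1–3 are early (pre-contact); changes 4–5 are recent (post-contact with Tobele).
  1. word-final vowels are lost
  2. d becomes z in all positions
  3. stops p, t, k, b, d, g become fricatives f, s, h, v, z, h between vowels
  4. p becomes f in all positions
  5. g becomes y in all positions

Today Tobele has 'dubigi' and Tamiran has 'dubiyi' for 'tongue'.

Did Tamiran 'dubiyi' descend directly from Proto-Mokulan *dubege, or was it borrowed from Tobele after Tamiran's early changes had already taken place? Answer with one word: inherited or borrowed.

borrowed

If inherited, *dubege would pass through all of Tamiran's changes:
Tamiran: *dubege
  dubege → dubeg   [apocope]
  dubeg → zubeg   [unconditioned shift]
  zubeg → zuveg   [intervocalic lenition]
  zuveg (rule 4 does not apply)
  zuveg → zuvey   [unconditioned shift]
  giving Tamiran zuvey.
If borrowed from Tobele 'dubigi' after the early changes, it would undergo only the recent ones:
  rule 4 (unconditioned shift): no change (dubigi)
  rule 5 (unconditioned shift): dubigi → dubiyi
  ⇒ as a loan: dubiyi
Tamiran 'dubiyi' matches the loan outcome 'dubiyi', not the inherited 'zuvey' — it skipped the early Tamiran changes, so it was borrowed from Tobele.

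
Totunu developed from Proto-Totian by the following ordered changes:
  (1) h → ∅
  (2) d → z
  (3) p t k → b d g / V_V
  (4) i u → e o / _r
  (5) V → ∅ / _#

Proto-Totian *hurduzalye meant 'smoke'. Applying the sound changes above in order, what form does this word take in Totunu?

Totunu: *hurduzalye
  hurduzalye → urduzalye   [h-loss]
  urduzalye → urzuzalye   [unconditioned shift]
  urzuzalye (rule 3 does not apply)
  urzuzalye → orzuzalye   [pre-rhotic lowering]
  orzuzalye → orzuzaly   [apocope]
  giving Totunu orzuzaly.

orzuzaly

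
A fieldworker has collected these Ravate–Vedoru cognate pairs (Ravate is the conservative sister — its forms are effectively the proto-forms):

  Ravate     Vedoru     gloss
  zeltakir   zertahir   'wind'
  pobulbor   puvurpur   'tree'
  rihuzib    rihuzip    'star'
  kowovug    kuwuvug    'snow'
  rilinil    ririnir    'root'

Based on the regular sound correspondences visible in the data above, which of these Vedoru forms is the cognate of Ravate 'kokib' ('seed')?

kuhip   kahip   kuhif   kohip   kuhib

kowovug ~ kuwuvug — Ravate o corresponds to Vedoru u after a consonant, before a consonant other than r, m, n, p, b, f, v.
zeltakir ~ zertahir — Ravate k corresponds to Vedoru h between vowels (before a front vowel).
rihuzib ~ rihuzip — Ravate b corresponds to Vedoru p word-finally.
Applying these to Ravate 'kokib':
  kokib → kukib   (o→u after a consonant, before a consonant other than r, m, n, p, b, f, v)
  kukib → kuhib   (k→h between vowels (before a front vowel))
  kuhib → kuhip   (b→p word-finally)
So the Vedoru cognate is 'kuhip'.

kuhip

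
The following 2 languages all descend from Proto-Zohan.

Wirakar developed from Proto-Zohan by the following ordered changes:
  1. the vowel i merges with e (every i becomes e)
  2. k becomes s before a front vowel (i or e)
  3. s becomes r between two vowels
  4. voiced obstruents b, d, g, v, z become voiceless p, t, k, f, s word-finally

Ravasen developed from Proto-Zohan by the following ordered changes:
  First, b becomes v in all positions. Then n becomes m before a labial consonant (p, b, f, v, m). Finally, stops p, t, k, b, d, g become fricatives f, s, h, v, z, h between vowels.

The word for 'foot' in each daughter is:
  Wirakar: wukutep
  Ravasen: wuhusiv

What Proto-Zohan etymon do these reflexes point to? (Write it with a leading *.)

*wukutib

Position 6: Wirakar has e, Ravasen has i. Ravasen preserves i here (none of its changes turn any other segment into i), so the proto-segment is *i.
Position 3: Wirakar has k, Ravasen has h. Taking the neighbouring segments as reconstructed: Wirakar k can only go back to *k; Ravasen h could go back to *k or *g or *h — the one source consistent with every daughter is *k.
Continuing position by position gives *wukutib; check it forward:
Wirakar: *wukutib > wukuteb > wukutep  (by vowel merger, final devoicing)
Ravasen: start from *wukutib.
  rule 1 (unconditioned shift): wukutib → wukutiv
  rule 2: no change — wukutiv
  rule 3 (intervocalic lenition): wukutiv → wuhusiv
  ⇒ Ravasen wuhusiv
Only *wukutib yields all of Wirakar wukutep, Ravasen wuhusiv.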